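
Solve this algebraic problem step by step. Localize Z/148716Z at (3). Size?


3-primary part: 148716=3^7*68
Size=3^7=2187


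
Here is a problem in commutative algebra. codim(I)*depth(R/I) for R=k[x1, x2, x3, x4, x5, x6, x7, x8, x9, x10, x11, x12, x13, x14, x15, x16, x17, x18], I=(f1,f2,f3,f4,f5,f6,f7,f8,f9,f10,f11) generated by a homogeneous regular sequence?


codim=11, depth=dim(R/I)=18-11=7
Product=11*7=77


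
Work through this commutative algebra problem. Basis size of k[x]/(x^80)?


Basis: 1,x,...,x^79
dim=80


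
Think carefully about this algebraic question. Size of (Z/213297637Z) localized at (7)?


7-primary part: 213297637=7^8*37
Size=7^8=5764801


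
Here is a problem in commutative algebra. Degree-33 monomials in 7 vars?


C(d+n-1,n-1)=C(39,6)=3262623


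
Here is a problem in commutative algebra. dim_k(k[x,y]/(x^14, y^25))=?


Basis: x^i*y^j, i<14, j<25
14*25=350


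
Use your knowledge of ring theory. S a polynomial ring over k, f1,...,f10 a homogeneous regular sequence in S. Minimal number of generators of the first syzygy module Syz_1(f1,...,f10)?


Regular sequence => Koszul complex is the minimal free resolution.
Syz_1 minimally generated by Koszul relations f_i*e_j - f_j*e_i (i<j): mu(Syz_1) = beta_2 = C(m,2) = m(m-1)/2
m=10
10*9/2 = 45


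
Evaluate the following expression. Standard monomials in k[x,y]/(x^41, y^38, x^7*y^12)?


k[x,y]/I, I = (x^41, y^38, x^7*y^12)
Rect: 41x38=1558. Corner: (41-7)x(38-12)=884.
dim = 1558-884 = 674


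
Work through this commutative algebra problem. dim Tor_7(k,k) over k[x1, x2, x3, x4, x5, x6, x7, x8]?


Koszul: C(n,i)=C(8,7)=8


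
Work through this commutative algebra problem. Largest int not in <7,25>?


gcd(7,25)=1 => F=ab-a-b=7*25-7-25=175-32=143


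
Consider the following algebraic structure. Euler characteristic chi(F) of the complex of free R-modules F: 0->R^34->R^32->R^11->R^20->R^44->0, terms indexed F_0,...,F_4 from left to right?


chi = sum (-1)^i * rank:
(-1)^0*34=34
(-1)^1*32=-32
(-1)^2*11=11
(-1)^3*20=-20
(-1)^4*44=44
chi=37


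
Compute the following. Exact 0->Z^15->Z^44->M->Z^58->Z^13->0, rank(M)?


Alt sum=0:
(-1)^0*15 + (-1)^1*44 + (-1)^2*? + (-1)^3*58 + (-1)^4*13=0
rank(M)=74


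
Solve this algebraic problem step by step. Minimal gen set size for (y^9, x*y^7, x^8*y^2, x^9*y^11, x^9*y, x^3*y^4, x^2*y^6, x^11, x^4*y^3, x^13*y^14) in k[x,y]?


Remove redundant (divisible by others).
x^13*y^14 redundant.
x^9*y^11 redundant.
Min: x^11, x^9*y, x^8*y^2, x^4*y^3, x^3*y^4, x^2*y^6, x*y^7, y^9
Count=8


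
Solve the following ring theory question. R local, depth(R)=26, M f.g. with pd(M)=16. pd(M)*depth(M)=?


pd+depth=26
depth=26-16=10
pd*depth=16*10=160


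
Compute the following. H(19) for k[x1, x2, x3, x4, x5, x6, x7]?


C(d+n-1,n-1)=C(25,6)=177100


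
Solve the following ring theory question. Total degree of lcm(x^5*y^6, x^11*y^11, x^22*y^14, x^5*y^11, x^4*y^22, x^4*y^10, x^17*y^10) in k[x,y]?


lcm = componentwise max:
x: max(5,11,22,5,4,4,17)=22
y: max(6,11,14,11,22,10,10)=22
Total=22+22=44


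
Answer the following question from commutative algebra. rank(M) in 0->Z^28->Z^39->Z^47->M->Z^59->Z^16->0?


Alt sum=0:
(-1)^0*28 + (-1)^1*39 + (-1)^2*47 + (-1)^3*? + (-1)^4*59 + (-1)^5*16=0
rank(M)=79


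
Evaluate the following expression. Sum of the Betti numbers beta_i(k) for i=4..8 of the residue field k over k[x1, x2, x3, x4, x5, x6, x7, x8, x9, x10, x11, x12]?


Koszul resolution: beta_i(k)=C(n,i), n=12
C(12,4)=495, C(12,5)=792, C(12,6)=924, C(12,7)=792, C(12,8)=495
Sum=3498


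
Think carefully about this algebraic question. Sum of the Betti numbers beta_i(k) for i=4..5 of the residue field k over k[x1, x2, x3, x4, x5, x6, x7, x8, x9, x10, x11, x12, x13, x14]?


Koszul resolution: beta_i(k)=C(n,i), n=14
C(14,4)=1001, C(14,5)=2002
Sum=3003


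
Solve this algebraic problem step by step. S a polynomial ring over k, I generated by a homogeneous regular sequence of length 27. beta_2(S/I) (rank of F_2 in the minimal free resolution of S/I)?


Regular sequence => Koszul complex is the minimal free resolution.
Syz_1 minimally generated by Koszul relations f_i*e_j - f_j*e_i (i<j): mu(Syz_1) = beta_2 = C(m,2) = m(m-1)/2
m=27
27*26/2 = 351


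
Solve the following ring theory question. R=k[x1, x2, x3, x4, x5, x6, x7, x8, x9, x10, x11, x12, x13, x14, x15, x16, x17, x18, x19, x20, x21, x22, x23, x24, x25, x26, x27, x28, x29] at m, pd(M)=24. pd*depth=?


pd+depth=29
depth=29-24=5
pd*depth=24*5=120


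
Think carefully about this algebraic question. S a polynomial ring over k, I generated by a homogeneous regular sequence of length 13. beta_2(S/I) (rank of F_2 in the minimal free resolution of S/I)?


Regular sequence => Koszul complex is the minimal free resolution.
Syz_1 minimally generated by Koszul relations f_i*e_j - f_j*e_i (i<j): mu(Syz_1) = beta_2 = C(m,2) = m(m-1)/2
m=13
13*12/2 = 78


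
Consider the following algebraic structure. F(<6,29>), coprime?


gcd(6,29)=1 => F=ab-a-b=6*29-6-29=174-35=139


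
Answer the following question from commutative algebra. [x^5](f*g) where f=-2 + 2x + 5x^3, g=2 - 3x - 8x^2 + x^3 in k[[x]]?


[x^5] = sum a_i*b_j, i+j=5
  5*-8=-40
Sum=-40


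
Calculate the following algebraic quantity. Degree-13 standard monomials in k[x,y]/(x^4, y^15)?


k[x,y], I = (x^4, y^15), d = 13
Need i < 4 and d-i < 15.
Range: 0 <= i <= 3.
H(13) = 4


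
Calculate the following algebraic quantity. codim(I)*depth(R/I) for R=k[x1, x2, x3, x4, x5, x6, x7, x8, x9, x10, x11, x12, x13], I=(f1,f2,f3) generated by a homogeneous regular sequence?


codim=3, depth=dim(R/I)=13-3=10
Product=3*10=30


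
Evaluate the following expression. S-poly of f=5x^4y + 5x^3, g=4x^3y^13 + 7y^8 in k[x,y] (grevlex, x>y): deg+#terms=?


LT(f)=5x^4y, LT(g)=4x^3y^13
lcm(LM)=x^4y^13
S(f,g) (scaled by 20 to clear denominators) = 4y^12*f - 5x*g = 20x^3y^12 - 35xy^8
2 terms, deg 15.
15+2=17


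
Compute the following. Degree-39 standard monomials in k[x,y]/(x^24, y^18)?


k[x,y], I = (x^24, y^18), d = 39
Need i < 24 and d-i < 18.
Range: 22 <= i <= 23.
H(39) = 2


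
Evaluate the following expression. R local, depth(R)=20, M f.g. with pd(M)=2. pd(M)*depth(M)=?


pd+depth=20
depth=20-2=18
pd*depth=2*18=36


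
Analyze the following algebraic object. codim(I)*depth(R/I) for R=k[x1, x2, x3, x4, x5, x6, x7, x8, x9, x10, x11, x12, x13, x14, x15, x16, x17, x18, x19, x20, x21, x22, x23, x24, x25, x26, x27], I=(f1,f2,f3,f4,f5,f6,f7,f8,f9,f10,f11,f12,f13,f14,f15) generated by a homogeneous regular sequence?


codim=15, depth=dim(R/I)=27-15=12
Product=15*12=180


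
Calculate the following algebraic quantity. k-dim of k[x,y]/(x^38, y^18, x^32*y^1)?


k[x,y]/I, I = (x^38, y^18, x^32*y^1)
Rect: 38x18=684. Corner: (38-32)x(18-1)=102.
dim = 684-102 = 582


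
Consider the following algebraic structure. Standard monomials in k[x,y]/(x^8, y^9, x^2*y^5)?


k[x,y]/I, I = (x^8, y^9, x^2*y^5)
Rect: 8x9=72. Corner: (8-2)x(9-5)=24.
dim = 72-24 = 48


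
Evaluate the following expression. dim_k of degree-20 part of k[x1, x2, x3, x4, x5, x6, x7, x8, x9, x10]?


C(d+n-1,n-1)=C(29,9)=10015005


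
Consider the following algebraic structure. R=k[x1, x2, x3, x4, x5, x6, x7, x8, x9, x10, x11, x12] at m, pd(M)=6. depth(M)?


pd+depth=depth(R)=12
depth=12-6=6


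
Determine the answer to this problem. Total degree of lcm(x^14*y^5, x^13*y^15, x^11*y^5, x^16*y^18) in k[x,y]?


lcm = componentwise max:
x: max(14,13,11,16)=16
y: max(5,15,5,18)=18
Total=16+18=34


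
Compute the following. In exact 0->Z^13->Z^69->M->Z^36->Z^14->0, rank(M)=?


Alt sum=0:
(-1)^0*13 + (-1)^1*69 + (-1)^2*? + (-1)^3*36 + (-1)^4*14=0
rank(M)=78


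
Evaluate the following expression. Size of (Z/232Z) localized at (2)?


2-primary part: 232=2^3*29
Size=2^3=8


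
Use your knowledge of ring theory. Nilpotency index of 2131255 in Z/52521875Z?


2131255^k mod 52521875:
k=1: 2131255
k=2: 51081275
k=3: 37815750
k=4: 31513125
k=5: 0
First zero at k = 5


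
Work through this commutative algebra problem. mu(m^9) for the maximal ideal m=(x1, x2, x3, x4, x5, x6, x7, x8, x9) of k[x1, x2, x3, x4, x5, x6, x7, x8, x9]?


Graded Nakayama: mu(m^d) = dim_k (m^d/m^(d+1)) = #degree-9 monomials in 9 vars
C(n+d-1,d)=C(17,9)=24310


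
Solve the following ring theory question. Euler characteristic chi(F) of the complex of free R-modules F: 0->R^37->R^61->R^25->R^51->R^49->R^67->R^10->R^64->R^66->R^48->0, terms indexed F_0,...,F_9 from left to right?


chi = sum (-1)^i * rank:
(-1)^0*37=37
(-1)^1*61=-61
(-1)^2*25=25
(-1)^3*51=-51
(-1)^4*49=49
(-1)^5*67=-67
(-1)^6*10=10
(-1)^7*64=-64
(-1)^8*66=66
(-1)^9*48=-48
chi=-104


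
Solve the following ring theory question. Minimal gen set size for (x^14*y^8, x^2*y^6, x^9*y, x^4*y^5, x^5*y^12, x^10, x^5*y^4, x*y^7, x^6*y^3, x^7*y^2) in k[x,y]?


Remove redundant (divisible by others).
x^5*y^12 redundant.
x^14*y^8 redundant.
Min: x^10, x^9*y, x^7*y^2, x^6*y^3, x^5*y^4, x^4*y^5, x^2*y^6, x*y^7
Count=8


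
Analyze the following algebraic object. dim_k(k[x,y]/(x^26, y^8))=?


Basis: x^i*y^j, i<26, j<8
26*8=208


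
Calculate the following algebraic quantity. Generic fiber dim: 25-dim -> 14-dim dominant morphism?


dim(fiber)=dim(X)-dim(Y)=25-14=11


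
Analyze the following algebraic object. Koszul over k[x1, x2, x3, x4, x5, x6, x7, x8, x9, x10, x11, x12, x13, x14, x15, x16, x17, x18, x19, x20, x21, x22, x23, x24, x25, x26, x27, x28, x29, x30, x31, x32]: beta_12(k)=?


C(n,i)=C(32,12)=225792840


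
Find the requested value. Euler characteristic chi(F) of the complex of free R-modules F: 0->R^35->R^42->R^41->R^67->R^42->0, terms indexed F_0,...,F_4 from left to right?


chi = sum (-1)^i * rank:
(-1)^0*35=35
(-1)^1*42=-42
(-1)^2*41=41
(-1)^3*67=-67
(-1)^4*42=42
chi=9


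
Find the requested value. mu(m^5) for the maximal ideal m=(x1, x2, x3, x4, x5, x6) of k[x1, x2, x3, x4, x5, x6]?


Graded Nakayama: mu(m^d) = dim_k (m^d/m^(d+1)) = #degree-5 monomials in 6 vars
C(n+d-1,d)=C(10,5)=252


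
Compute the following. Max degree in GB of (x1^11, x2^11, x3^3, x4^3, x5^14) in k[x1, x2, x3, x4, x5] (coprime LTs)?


Pure powers, coprime LTs => already GB.
Degrees: 11, 11, 3, 3, 14
Max=14


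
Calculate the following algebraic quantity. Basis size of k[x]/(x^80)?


Basis: 1,x,...,x^79
dim=80


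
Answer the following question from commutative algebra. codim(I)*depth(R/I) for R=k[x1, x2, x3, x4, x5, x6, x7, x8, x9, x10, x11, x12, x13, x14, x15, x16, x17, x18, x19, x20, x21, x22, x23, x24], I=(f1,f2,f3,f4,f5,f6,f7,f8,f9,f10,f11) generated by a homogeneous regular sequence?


codim=11, depth=dim(R/I)=24-11=13
Product=11*13=143


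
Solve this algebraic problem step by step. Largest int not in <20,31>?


gcd(20,31)=1 => F=ab-a-b=20*31-20-31=620-51=569


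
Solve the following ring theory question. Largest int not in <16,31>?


gcd(16,31)=1 => F=ab-a-b=16*31-16-31=496-47=449


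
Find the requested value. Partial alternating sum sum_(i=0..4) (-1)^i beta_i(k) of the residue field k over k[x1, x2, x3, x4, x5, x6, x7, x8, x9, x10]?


Koszul resolution: beta_i(k)=C(n,i), n=10
sum_(i=0..p) (-1)^i C(n,i) = (-1)^p C(n-1,p)
(-1)^4*C(9,4) = (-1)^4*126 = 126


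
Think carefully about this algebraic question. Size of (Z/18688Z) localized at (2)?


2-primary part: 18688=2^8*73
Size=2^8=256


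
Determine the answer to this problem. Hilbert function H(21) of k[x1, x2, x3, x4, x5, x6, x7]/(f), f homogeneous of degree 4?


C(27,6)-C(23,6)=296010-100947=195063


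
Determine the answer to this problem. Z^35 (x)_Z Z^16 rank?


rank(M(x)N) = rank(M)*rank(N)
35*16 = 560


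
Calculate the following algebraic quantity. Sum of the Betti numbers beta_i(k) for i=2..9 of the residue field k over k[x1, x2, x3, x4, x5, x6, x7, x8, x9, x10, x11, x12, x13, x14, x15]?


Koszul resolution: beta_i(k)=C(n,i), n=15
C(15,2)=105, C(15,3)=455, C(15,4)=1365, C(15,5)=3003, C(15,6)=5005, C(15,7)=6435, C(15,8)=6435, C(15,9)=5005
Sum=27808


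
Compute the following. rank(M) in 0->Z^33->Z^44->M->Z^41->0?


Alt sum=0:
(-1)^0*33 + (-1)^1*44 + (-1)^2*? + (-1)^3*41=0
rank(M)=52


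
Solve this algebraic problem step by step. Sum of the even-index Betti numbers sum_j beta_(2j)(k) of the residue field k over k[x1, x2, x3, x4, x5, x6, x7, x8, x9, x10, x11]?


Koszul resolution: beta_i(k)=C(n,i), n=11
sum_even C(11,i) = 2^(n-1) = 2^10 = 1024


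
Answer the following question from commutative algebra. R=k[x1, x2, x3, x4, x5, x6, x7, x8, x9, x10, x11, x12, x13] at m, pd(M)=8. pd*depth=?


pd+depth=13
depth=13-8=5
pd*depth=8*5=40


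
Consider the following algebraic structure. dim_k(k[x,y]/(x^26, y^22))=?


Basis: x^i*y^j, i<26, j<22
26*22=572


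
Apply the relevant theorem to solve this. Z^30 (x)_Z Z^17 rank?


rank(M(x)N) = rank(M)*rank(N)
30*17 = 510


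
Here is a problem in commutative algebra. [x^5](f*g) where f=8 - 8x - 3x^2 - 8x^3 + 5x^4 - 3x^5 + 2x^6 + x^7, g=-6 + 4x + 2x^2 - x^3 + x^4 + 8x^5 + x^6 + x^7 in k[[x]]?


[x^5] = sum a_i*b_j, i+j=5
  8*8=64
  -8*1=-8
  -3*-1=3
  -8*2=-16
  5*4=20
  -3*-6=18
Sum=81


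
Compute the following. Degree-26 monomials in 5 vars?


C(d+n-1,n-1)=C(30,4)=27405


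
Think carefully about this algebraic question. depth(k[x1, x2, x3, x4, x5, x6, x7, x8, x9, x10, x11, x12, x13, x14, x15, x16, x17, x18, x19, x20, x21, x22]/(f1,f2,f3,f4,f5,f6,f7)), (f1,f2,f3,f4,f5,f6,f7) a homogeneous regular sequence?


depth(R)=22
depth(R/I)=22-7=15


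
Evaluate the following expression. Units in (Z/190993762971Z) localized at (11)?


Local ring = Z/2357947691Z.
phi(2357947691) = 11^8*(11-1) = 2143588810


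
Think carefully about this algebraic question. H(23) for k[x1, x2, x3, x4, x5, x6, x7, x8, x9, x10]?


C(d+n-1,n-1)=C(32,9)=28048800


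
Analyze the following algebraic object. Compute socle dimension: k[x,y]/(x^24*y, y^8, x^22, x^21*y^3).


Socle = ann(m) = span of standard monomials u with x*u, y*u in I (staircase corners).
Redundant generators: x^24*y
Minimal generators: x^22, x^21*y^3, y^8
Corners: x^20y^7, x^21y^2
Socle dim=2


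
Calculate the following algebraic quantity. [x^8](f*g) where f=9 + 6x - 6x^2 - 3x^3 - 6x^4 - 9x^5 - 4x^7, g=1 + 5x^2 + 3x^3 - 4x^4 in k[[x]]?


[x^8] = sum a_i*b_j, i+j=8
  -6*-4=24
  -9*3=-27
Sum=-3


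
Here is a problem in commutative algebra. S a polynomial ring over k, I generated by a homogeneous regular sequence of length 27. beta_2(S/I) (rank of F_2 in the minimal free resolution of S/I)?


Regular sequence => Koszul complex is the minimal free resolution.
Syz_1 minimally generated by Koszul relations f_i*e_j - f_j*e_i (i<j): mu(Syz_1) = beta_2 = C(m,2) = m(m-1)/2
m=27
27*26/2 = 351


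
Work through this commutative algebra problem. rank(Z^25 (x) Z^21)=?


rank(M(x)N) = rank(M)*rank(N)
25*21 = 525


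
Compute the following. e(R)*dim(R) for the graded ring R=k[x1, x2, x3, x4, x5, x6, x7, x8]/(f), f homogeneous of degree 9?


e(R)=deg(f)=9, dim(R)=8-1=7
e*dim=9*7=63


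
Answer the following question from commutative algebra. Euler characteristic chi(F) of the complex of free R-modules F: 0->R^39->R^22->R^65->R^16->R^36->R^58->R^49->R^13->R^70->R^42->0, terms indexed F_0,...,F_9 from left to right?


chi = sum (-1)^i * rank:
(-1)^0*39=39
(-1)^1*22=-22
(-1)^2*65=65
(-1)^3*16=-16
(-1)^4*36=36
(-1)^5*58=-58
(-1)^6*49=49
(-1)^7*13=-13
(-1)^8*70=70
(-1)^9*42=-42
chi=108


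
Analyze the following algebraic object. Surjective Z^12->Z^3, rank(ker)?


rank(ker) = 12-3 = 9


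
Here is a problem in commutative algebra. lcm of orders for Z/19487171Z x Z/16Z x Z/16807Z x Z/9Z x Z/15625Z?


Exponent = lcm of the cyclic orders; pairwise coprime => product.
11^7*2^4*7^5*3^2*5^6=19487171*16*16807*9*15625=736921986743250000


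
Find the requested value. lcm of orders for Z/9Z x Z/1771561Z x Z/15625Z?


Exponent = lcm of the cyclic orders; pairwise coprime => product.
3^2*11^6*5^6=9*1771561*15625=249125765625


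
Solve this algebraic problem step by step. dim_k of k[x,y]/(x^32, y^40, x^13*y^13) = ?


k[x,y]/I, I = (x^32, y^40, x^13*y^13)
Rect: 32x40=1280. Corner: (32-13)x(40-13)=513.
dim = 1280-513 = 767


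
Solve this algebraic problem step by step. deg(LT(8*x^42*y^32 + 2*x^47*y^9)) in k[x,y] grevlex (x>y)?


LT: 8*x^42*y^32
deg_x=42, deg_y=32
Total=42+32=74


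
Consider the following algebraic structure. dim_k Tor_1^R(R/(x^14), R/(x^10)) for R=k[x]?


Tor_1(R/I,R/J)=(I cap J)/IJ=(x^14)/(x^24)
dim=24-14=min(14,10)=10


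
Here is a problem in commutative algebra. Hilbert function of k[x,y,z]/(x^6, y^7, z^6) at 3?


Need i<6, j<7, k<6 with i+j+k=3.
For each i, j ranges over max(0,3-i-5)..min(6,3-i):
  i=0: j in [0,3] -> 4
  i=1: j in [0,2] -> 3
  i=2: j in [0,1] -> 2
  i=3: j in [0,0] -> 1
H(3) = 4+3+2+1 = 10


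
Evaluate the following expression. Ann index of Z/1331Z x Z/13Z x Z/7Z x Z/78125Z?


Exponent = lcm of the cyclic orders; pairwise coprime => product.
11^3*13^1*7^1*5^7=1331*13*7*78125=9462578125


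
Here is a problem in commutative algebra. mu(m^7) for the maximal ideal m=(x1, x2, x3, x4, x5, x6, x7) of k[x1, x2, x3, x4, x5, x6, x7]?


Graded Nakayama: mu(m^d) = dim_k (m^d/m^(d+1)) = #degree-7 monomials in 7 vars
C(n+d-1,d)=C(13,7)=1716


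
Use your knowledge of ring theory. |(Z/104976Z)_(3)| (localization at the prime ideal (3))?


3-primary part: 104976=3^8*16
Size=3^8=6561


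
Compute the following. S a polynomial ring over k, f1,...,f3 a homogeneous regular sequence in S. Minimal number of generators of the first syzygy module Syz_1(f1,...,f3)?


Regular sequence => Koszul complex is the minimal free resolution.
Syz_1 minimally generated by Koszul relations f_i*e_j - f_j*e_i (i<j): mu(Syz_1) = beta_2 = C(m,2) = m(m-1)/2
m=3
3*2/2 = 3


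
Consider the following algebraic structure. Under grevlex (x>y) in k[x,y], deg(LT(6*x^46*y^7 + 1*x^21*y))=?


LT: 6*x^46*y^7
deg_x=46, deg_y=7
Total=46+7=53


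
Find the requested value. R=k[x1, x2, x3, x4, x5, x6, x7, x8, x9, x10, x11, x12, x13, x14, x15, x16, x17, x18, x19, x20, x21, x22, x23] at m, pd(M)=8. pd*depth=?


pd+depth=23
depth=23-8=15
pd*depth=8*15=120


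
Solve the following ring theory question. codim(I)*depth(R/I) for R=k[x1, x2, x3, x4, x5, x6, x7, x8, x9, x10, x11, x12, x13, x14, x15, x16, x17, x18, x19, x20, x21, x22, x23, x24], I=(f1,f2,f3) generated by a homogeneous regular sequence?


codim=3, depth=dim(R/I)=24-3=21
Product=3*21=63


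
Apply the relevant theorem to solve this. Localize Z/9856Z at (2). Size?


2-primary part: 9856=2^7*77
Size=2^7=128


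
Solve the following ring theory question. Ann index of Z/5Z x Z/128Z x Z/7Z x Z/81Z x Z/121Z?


Exponent = lcm of the cyclic orders; pairwise coprime => product.
5^1*2^7*7^1*3^4*11^2=5*128*7*81*121=43908480


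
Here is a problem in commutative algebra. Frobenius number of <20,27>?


gcd(20,27)=1 => F=ab-a-b=20*27-20-27=540-47=493


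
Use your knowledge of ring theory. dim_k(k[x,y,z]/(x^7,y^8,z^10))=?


Basis: x^iy^jz^k, i<7,j<8,k<10
7*8*10=560


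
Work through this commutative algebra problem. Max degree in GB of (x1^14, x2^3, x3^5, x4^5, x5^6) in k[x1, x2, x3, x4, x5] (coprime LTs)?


Pure powers, coprime LTs => already GB.
Degrees: 14, 3, 5, 5, 6
Max=14


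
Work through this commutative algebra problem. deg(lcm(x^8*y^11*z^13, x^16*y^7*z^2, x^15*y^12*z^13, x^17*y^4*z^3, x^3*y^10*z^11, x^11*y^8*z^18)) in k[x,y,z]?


lcm = componentwise max:
x: max(8,16,15,17,3,11)=17
y: max(11,7,12,4,10,8)=12
z: max(13,2,13,3,11,18)=18
Total=17+12+18=47


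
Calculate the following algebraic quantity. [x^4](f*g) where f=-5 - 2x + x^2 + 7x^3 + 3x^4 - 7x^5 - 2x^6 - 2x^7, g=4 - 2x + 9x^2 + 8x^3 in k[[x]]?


[x^4] = sum a_i*b_j, i+j=4
  -2*8=-16
  1*9=9
  7*-2=-14
  3*4=12
Sum=-9


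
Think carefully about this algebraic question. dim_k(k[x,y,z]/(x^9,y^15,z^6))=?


Basis: x^iy^jz^k, i<9,j<15,k<6
9*15*6=810


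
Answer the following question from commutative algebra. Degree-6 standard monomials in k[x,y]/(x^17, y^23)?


k[x,y], I = (x^17, y^23), d = 6
Need i < 17 and d-i < 23.
Range: 0 <= i <= 6.
H(6) = 7


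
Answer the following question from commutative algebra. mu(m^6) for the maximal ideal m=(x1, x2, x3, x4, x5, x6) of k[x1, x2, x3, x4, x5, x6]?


Graded Nakayama: mu(m^d) = dim_k (m^d/m^(d+1)) = #degree-6 monomials in 6 vars
C(n+d-1,d)=C(11,6)=462


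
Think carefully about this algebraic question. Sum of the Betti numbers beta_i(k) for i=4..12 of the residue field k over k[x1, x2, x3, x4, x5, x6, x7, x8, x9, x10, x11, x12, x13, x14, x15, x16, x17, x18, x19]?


Koszul resolution: beta_i(k)=C(n,i), n=19
C(19,4)=3876, C(19,5)=11628, C(19,6)=27132, C(19,7)=50388, C(19,8)=75582, C(19,9)=92378, C(19,10)=92378, C(19,11)=75582, C(19,12)=50388
Sum=479332


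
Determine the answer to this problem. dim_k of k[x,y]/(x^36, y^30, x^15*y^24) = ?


k[x,y]/I, I = (x^36, y^30, x^15*y^24)
Rect: 36x30=1080. Corner: (36-15)x(30-24)=126.
dim = 1080-126 = 954


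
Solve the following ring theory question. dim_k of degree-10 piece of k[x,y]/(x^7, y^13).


k[x,y], I = (x^7, y^13), d = 10
Need i < 7 and d-i < 13.
Range: 0 <= i <= 6.
H(10) = 7


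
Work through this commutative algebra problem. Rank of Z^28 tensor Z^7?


rank(M(x)N) = rank(M)*rank(N)
28*7 = 196


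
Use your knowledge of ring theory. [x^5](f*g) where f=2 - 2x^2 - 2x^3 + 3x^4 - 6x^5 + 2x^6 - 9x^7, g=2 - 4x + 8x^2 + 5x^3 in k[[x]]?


[x^5] = sum a_i*b_j, i+j=5
  -2*5=-10
  -2*8=-16
  3*-4=-12
  -6*2=-12
Sum=-50


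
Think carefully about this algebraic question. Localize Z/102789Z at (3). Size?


3-primary part: 102789=3^7*47
Size=3^7=2187


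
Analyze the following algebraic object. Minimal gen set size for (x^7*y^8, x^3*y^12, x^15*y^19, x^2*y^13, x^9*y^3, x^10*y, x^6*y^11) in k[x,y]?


Remove redundant (divisible by others).
x^15*y^19 redundant.
Min: x^10*y, x^9*y^3, x^7*y^8, x^6*y^11, x^3*y^12, x^2*y^13
Count=6


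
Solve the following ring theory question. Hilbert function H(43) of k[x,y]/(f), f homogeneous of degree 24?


H(t)=d for t>=d-1.
d=24, t=43
H(43)=24


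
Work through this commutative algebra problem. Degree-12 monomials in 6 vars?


C(d+n-1,n-1)=C(17,5)=6188


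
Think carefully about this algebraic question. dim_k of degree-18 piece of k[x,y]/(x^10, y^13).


k[x,y], I = (x^10, y^13), d = 18
Need i < 10 and d-i < 13.
Range: 6 <= i <= 9.
H(18) = 4


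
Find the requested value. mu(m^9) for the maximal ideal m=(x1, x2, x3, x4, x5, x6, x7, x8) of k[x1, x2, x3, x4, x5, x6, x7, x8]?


Graded Nakayama: mu(m^d) = dim_k (m^d/m^(d+1)) = #degree-9 monomials in 8 vars
C(n+d-1,d)=C(16,9)=11440


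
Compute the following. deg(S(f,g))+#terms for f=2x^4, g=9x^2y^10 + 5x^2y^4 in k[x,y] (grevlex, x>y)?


LT(f)=2x^4, LT(g)=9x^2y^10
lcm(LM)=x^4y^10
S(f,g) (scaled by 18 to clear denominators) = 9y^10*f - 2x^2*g = -10x^4y^4
1 terms, deg 8.
8+1=9


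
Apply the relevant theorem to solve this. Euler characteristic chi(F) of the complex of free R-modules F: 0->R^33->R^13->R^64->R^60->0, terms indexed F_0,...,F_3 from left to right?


chi = sum (-1)^i * rank:
(-1)^0*33=33
(-1)^1*13=-13
(-1)^2*64=64
(-1)^3*60=-60
chi=24


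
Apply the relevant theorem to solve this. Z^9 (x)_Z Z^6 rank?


rank(M(x)N) = rank(M)*rank(N)
9*6 = 54


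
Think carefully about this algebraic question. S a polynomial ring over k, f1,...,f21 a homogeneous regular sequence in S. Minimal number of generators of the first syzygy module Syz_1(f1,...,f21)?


Regular sequence => Koszul complex is the minimal free resolution.
Syz_1 minimally generated by Koszul relations f_i*e_j - f_j*e_i (i<j): mu(Syz_1) = beta_2 = C(m,2) = m(m-1)/2
m=21
21*20/2 = 210


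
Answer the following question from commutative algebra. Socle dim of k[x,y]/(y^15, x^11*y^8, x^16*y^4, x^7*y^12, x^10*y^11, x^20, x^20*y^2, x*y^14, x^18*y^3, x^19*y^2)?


Socle = ann(m) = span of standard monomials u with x*u, y*u in I (staircase corners).
Redundant generators: x^20*y^2
Minimal generators: x^20, x^19*y^2, x^18*y^3, x^16*y^4, x^11*y^8, x^10*y^11, x^7*y^12, x*y^14, y^15
Corners: y^14, x^6y^13, x^9y^11, x^10y^10, x^15y^7, x^17y^3, x^18y^2, x^19y
Socle dim=8


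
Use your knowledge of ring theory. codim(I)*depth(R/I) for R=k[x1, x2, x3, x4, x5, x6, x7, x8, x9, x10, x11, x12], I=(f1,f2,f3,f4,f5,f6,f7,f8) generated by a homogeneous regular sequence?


codim=8, depth=dim(R/I)=12-8=4
Product=8*4=32


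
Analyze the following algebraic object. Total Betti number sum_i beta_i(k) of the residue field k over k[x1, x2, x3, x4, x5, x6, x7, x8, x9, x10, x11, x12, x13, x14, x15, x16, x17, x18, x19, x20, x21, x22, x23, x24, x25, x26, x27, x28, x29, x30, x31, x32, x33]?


Koszul resolution: beta_i(k)=C(n,i), n=33
sum_i C(33,i) = 2^33 = 8589934592


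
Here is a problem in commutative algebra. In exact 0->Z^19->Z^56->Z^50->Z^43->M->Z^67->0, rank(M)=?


Alt sum=0:
(-1)^0*19 + (-1)^1*56 + (-1)^2*50 + (-1)^3*43 + (-1)^4*? + (-1)^5*67=0
rank(M)=97


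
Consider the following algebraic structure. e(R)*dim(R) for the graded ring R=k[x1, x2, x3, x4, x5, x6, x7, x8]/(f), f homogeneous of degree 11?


e(R)=deg(f)=11, dim(R)=8-1=7
e*dim=11*7=77


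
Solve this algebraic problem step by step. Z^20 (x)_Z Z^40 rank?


rank(M(x)N) = rank(M)*rank(N)
20*40 = 800


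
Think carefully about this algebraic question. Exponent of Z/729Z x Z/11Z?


Exponent = lcm of the cyclic orders; pairwise coprime => product.
3^6*11^1=729*11=8019


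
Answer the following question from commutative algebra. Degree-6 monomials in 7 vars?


C(d+n-1,n-1)=C(12,6)=924


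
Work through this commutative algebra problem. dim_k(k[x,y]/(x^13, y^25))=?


Basis: x^i*y^j, i<13, j<25
13*25=325


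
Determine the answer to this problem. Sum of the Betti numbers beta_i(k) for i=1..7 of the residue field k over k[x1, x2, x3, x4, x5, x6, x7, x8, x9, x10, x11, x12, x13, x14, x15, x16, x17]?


Koszul resolution: beta_i(k)=C(n,i), n=17
C(17,1)=17, C(17,2)=136, C(17,3)=680, C(17,4)=2380, C(17,5)=6188, C(17,6)=12376, C(17,7)=19448
Sum=41225


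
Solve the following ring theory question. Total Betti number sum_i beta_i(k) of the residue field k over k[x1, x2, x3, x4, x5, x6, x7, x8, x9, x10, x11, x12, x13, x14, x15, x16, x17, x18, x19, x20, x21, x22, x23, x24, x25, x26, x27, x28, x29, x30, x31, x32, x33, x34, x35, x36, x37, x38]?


Koszul resolution: beta_i(k)=C(n,i), n=38
sum_i C(38,i) = 2^38 = 274877906944


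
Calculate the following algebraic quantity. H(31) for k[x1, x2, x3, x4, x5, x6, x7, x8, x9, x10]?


C(d+n-1,n-1)=C(40,9)=273438880


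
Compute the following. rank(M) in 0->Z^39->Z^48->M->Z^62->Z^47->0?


Alt sum=0:
(-1)^0*39 + (-1)^1*48 + (-1)^2*? + (-1)^3*62 + (-1)^4*47=0
rank(M)=24


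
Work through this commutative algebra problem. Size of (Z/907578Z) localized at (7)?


7-primary part: 907578=7^5*54
Size=7^5=16807


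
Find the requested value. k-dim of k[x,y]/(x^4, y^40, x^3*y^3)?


k[x,y]/I, I = (x^4, y^40, x^3*y^3)
Rect: 4x40=160. Corner: (4-3)x(40-3)=37.
dim = 160-37 = 123


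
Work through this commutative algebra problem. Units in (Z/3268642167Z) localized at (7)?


Local ring = Z/40353607Z.
phi(40353607) = 7^8*(7-1) = 34588806


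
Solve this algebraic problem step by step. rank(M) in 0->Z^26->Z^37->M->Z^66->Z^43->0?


Alt sum=0:
(-1)^0*26 + (-1)^1*37 + (-1)^2*? + (-1)^3*66 + (-1)^4*43=0
rank(M)=34


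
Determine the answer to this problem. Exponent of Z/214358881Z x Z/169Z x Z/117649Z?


Exponent = lcm of the cyclic orders; pairwise coprime => product.
11^8*13^2*7^6=214358881*169*117649=4262029250439961


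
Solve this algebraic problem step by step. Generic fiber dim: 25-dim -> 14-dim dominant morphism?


dim(fiber)=dim(X)-dim(Y)=25-14=11


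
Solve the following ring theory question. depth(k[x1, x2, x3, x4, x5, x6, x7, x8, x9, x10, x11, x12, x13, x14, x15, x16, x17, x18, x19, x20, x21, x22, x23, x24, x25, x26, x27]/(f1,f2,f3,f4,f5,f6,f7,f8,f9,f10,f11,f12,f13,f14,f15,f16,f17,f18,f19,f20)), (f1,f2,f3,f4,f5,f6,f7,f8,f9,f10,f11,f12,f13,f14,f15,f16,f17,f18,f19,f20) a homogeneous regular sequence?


depth(R)=27
depth(R/I)=27-20=7


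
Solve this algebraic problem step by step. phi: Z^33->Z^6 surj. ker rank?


rank(ker) = 33-6 = 27


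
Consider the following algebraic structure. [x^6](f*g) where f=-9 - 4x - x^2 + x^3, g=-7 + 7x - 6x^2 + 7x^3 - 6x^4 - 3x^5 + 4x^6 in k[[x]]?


[x^6] = sum a_i*b_j, i+j=6
  -9*4=-36
  -4*-3=12
  -1*-6=6
  1*7=7
Sum=-11


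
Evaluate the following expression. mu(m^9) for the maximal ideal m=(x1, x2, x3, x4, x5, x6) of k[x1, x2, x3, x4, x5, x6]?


Graded Nakayama: mu(m^d) = dim_k (m^d/m^(d+1)) = #degree-9 monomials in 6 vars
C(n+d-1,d)=C(14,9)=2002


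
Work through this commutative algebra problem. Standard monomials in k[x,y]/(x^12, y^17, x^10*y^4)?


k[x,y]/I, I = (x^12, y^17, x^10*y^4)
Rect: 12x17=204. Corner: (12-10)x(17-4)=26.
dim = 204-26 = 178


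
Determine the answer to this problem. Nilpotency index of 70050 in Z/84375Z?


70050^k mod 84375:
k=1: 70050
k=2: 5625
k=3: 0
First zero at k = 3


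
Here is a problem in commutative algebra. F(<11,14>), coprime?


gcd(11,14)=1 => F=ab-a-b=11*14-11-14=154-25=129


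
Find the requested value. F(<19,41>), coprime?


gcd(19,41)=1 => F=ab-a-b=19*41-19-41=779-60=719


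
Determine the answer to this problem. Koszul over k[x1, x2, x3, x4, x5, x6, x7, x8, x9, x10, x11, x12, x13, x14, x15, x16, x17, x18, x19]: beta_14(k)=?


C(n,i)=C(19,14)=11628


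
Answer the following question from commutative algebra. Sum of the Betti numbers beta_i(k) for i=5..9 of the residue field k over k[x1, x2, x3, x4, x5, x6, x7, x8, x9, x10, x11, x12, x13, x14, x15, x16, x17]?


Koszul resolution: beta_i(k)=C(n,i), n=17
C(17,5)=6188, C(17,6)=12376, C(17,7)=19448, C(17,8)=24310, C(17,9)=24310
Sum=86632


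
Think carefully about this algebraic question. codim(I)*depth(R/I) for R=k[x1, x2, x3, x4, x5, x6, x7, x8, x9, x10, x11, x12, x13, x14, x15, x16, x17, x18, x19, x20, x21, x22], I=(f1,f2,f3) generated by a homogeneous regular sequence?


codim=3, depth=dim(R/I)=22-3=19
Product=3*19=57


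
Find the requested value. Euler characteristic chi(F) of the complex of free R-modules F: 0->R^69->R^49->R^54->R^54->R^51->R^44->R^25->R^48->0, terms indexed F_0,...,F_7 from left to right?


chi = sum (-1)^i * rank:
(-1)^0*69=69
(-1)^1*49=-49
(-1)^2*54=54
(-1)^3*54=-54
(-1)^4*51=51
(-1)^5*44=-44
(-1)^6*25=25
(-1)^7*48=-48
chi=4


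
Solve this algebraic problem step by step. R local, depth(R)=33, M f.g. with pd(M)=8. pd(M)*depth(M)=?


pd+depth=33
depth=33-8=25
pd*depth=8*25=200


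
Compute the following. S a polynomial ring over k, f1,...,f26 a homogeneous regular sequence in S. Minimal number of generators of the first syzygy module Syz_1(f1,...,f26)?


Regular sequence => Koszul complex is the minimal free resolution.
Syz_1 minimally generated by Koszul relations f_i*e_j - f_j*e_i (i<j): mu(Syz_1) = beta_2 = C(m,2) = m(m-1)/2
m=26
26*25/2 = 325


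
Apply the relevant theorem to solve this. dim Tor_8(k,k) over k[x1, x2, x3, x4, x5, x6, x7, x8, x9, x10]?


Koszul: C(n,i)=C(10,8)=45


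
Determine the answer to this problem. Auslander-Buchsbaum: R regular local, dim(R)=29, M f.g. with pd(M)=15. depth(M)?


pd+depth=depth(R)=29
depth=29-15=14


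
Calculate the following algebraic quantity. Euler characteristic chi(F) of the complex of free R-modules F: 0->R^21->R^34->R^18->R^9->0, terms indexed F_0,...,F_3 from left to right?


chi = sum (-1)^i * rank:
(-1)^0*21=21
(-1)^1*34=-34
(-1)^2*18=18
(-1)^3*9=-9
chi=-4


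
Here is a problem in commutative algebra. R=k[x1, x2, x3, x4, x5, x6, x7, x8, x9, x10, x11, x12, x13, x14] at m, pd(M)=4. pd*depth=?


pd+depth=14
depth=14-4=10
pd*depth=4*10=40


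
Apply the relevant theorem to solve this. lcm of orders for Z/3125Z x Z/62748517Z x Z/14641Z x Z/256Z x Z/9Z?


Exponent = lcm of the cyclic orders; pairwise coprime => product.
5^5*13^7*11^4*2^8*3^2=3125*62748517*14641*256*9=6614647469258400000


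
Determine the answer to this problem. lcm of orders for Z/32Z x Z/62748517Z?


Exponent = lcm of the cyclic orders; pairwise coprime => product.
2^5*13^7=32*62748517=2007952544


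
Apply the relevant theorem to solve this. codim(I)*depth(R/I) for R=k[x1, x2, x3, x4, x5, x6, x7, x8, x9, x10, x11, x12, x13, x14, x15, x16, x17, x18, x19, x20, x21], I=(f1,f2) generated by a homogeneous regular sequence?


codim=2, depth=dim(R/I)=21-2=19
Product=2*19=38


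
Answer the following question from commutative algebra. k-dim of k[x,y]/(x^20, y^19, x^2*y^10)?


k[x,y]/I, I = (x^20, y^19, x^2*y^10)
Rect: 20x19=380. Corner: (20-2)x(19-10)=162.
dim = 380-162 = 218


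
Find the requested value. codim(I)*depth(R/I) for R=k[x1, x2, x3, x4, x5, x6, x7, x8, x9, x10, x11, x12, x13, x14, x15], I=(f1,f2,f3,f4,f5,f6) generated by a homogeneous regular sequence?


codim=6, depth=dim(R/I)=15-6=9
Product=6*9=54


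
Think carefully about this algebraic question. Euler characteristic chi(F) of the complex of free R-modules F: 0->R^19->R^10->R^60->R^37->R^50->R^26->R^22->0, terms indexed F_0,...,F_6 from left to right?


chi = sum (-1)^i * rank:
(-1)^0*19=19
(-1)^1*10=-10
(-1)^2*60=60
(-1)^3*37=-37
(-1)^4*50=50
(-1)^5*26=-26
(-1)^6*22=22
chi=78


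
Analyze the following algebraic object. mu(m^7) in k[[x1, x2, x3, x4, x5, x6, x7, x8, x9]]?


C(n+d-1,d)=C(15,7)=6435


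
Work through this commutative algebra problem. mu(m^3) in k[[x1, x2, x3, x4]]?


C(n+d-1,d)=C(6,3)=20


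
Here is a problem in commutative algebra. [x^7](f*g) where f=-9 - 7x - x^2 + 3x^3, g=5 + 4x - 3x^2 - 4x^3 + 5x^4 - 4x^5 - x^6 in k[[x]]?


[x^7] = sum a_i*b_j, i+j=7
  -7*-1=7
  -1*-4=4
  3*5=15
Sum=26


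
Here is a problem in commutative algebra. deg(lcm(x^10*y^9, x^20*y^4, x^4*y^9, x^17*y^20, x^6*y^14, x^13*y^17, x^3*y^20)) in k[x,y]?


lcm = componentwise max:
x: max(10,20,4,17,6,13,3)=20
y: max(9,4,9,20,14,17,20)=20
Total=20+20=40


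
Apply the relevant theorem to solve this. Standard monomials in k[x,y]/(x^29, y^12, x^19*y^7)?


k[x,y]/I, I = (x^29, y^12, x^19*y^7)
Rect: 29x12=348. Corner: (29-19)x(12-7)=50.
dim = 348-50 = 298


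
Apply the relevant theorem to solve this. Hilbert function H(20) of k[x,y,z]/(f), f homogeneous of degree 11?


C(22,2)-C(11,2)=231-55=176


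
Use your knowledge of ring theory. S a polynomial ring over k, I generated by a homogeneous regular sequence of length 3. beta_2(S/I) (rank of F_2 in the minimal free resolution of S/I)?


Regular sequence => Koszul complex is the minimal free resolution.
Syz_1 minimally generated by Koszul relations f_i*e_j - f_j*e_i (i<j): mu(Syz_1) = beta_2 = C(m,2) = m(m-1)/2
m=3
3*2/2 = 3


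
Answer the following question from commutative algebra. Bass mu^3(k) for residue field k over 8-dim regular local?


C(n,i)=C(8,3)=56


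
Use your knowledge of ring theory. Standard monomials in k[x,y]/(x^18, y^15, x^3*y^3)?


k[x,y]/I, I = (x^18, y^15, x^3*y^3)
Rect: 18x15=270. Corner: (18-3)x(15-3)=180.
dim = 270-180 = 90


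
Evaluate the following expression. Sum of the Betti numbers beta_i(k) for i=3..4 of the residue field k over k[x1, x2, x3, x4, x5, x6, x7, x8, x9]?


Koszul resolution: beta_i(k)=C(n,i), n=9
C(9,3)=84, C(9,4)=126
Sum=210


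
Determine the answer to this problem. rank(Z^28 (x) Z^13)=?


rank(M(x)N) = rank(M)*rank(N)
28*13 = 364


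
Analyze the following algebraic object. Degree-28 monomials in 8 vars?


C(d+n-1,n-1)=C(35,7)=6724520


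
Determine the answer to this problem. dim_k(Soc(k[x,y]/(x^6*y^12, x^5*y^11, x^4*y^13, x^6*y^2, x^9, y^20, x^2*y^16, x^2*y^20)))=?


Socle = ann(m) = span of standard monomials u with x*u, y*u in I (staircase corners).
Redundant generators: x^6*y^12, x^2*y^20
Minimal generators: x^9, x^6*y^2, x^5*y^11, x^4*y^13, x^2*y^16, y^20
Corners: xy^19, x^3y^15, x^4y^12, x^5y^10, x^8y
Socle dim=5


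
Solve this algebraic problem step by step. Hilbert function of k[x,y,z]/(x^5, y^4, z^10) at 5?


Need i<5, j<4, k<10 with i+j+k=5.
For each i, j ranges over max(0,5-i-9)..min(3,5-i):
  i=0: j in [0,3] -> 4
  i=1: j in [0,3] -> 4
  i=2: j in [0,3] -> 4
  i=3: j in [0,2] -> 3
  i=4: j in [0,1] -> 2
H(5) = 4+4+4+3+2 = 17


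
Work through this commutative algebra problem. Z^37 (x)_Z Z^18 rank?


rank(M(x)N) = rank(M)*rank(N)
37*18 = 666


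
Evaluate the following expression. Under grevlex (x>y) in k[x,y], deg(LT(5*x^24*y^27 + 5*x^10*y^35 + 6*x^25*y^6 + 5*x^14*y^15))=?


LT: 5*x^24*y^27
deg_x=24, deg_y=27
Total=24+27=51


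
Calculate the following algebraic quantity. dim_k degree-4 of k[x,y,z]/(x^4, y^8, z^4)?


Need i<4, j<8, k<4 with i+j+k=4.
For each i, j ranges over max(0,4-i-3)..min(7,4-i):
  i=0: j in [1,4] -> 4
  i=1: j in [0,3] -> 4
  i=2: j in [0,2] -> 3
  i=3: j in [0,1] -> 2
H(4) = 4+4+3+2 = 13


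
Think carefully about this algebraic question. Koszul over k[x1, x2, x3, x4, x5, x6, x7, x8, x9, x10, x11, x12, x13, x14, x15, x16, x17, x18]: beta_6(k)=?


C(n,i)=C(18,6)=18564


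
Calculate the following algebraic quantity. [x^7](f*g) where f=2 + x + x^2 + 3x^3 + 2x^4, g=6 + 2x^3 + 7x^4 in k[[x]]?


[x^7] = sum a_i*b_j, i+j=7
  3*7=21
  2*2=4
Sum=25


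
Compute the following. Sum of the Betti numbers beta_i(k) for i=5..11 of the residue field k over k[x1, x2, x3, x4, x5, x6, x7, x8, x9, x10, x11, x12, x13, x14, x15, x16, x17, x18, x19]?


Koszul resolution: beta_i(k)=C(n,i), n=19
C(19,5)=11628, C(19,6)=27132, C(19,7)=50388, C(19,8)=75582, C(19,9)=92378, C(19,10)=92378, C(19,11)=75582
Sum=425068


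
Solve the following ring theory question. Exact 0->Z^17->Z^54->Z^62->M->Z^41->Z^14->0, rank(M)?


Alt sum=0:
(-1)^0*17 + (-1)^1*54 + (-1)^2*62 + (-1)^3*? + (-1)^4*41 + (-1)^5*14=0
rank(M)=52


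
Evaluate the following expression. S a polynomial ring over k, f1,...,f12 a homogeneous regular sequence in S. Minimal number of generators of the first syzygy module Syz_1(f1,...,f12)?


Regular sequence => Koszul complex is the minimal free resolution.
Syz_1 minimally generated by Koszul relations f_i*e_j - f_j*e_i (i<j): mu(Syz_1) = beta_2 = C(m,2) = m(m-1)/2
m=12
12*11/2 = 66


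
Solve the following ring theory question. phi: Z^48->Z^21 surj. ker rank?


rank(ker) = 48-21 = 27


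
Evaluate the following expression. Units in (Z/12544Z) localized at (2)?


Local ring = Z/256Z.
phi(256) = 2^7*(2-1) = 128


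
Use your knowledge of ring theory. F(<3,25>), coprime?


gcd(3,25)=1 => F=ab-a-b=3*25-3-25=75-28=47


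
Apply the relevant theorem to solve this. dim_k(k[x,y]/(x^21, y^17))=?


Basis: x^i*y^j, i<21, j<17
21*17=357


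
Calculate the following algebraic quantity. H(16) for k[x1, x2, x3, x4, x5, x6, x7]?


C(d+n-1,n-1)=C(22,6)=74613


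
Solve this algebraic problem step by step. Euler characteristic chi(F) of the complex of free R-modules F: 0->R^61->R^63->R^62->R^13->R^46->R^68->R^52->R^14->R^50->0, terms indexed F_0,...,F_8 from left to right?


chi = sum (-1)^i * rank:
(-1)^0*61=61
(-1)^1*63=-63
(-1)^2*62=62
(-1)^3*13=-13
(-1)^4*46=46
(-1)^5*68=-68
(-1)^6*52=52
(-1)^7*14=-14
(-1)^8*50=50
chi=113


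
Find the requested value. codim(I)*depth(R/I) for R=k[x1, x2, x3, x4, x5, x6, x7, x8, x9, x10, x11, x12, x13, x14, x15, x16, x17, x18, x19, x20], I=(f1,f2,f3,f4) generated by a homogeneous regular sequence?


codim=4, depth=dim(R/I)=20-4=16
Product=4*16=64
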